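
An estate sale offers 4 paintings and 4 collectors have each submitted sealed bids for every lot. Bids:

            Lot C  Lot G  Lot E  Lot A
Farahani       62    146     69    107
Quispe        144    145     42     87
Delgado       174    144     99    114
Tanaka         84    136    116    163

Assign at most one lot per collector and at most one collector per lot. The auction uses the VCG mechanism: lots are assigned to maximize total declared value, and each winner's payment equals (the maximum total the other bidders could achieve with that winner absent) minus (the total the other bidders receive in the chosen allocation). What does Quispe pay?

Quispe pays $75.

Efficient allocation: Farahani→Lot G ($146), Quispe→Lot C ($144), Delgado→Lot E ($99), Tanaka→Lot A ($163); total welfare W = $552.
Quispe receives Lot C at value $144, so the others get W − 144 = $408.
Without Quispe: best allocation of the remaining 3 bidders over all 4 lots is Farahani→Lot G ($146), Delgado→Lot C ($174), Tanaka→Lot A ($163), total $483.
VCG payment = (others' best without Quispe) − (others' welfare with Quispe) = 483 − 408 = $75.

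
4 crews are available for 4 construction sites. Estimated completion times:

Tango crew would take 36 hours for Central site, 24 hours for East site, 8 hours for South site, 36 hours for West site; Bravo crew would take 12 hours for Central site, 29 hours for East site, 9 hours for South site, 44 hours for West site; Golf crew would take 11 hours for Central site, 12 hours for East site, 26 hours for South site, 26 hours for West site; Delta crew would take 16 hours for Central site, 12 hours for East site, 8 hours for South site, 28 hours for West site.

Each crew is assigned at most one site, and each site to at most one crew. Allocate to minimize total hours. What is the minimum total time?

Minimum total: 58 hours

Treat this as an assignment problem: match each crew to one site.
Optimal: Tango crew→South site (8 hours), Bravo crew→Central site (12 hours), Golf crew→West site (26 hours), Delta crew→East site (12 hours) — total 8+12+26+12 = 58 hours.
Row-greedy (each crew in turn takes its cheapest remaining site) gives 60 hours, worse by 2.
Next-best assignment: Tango crew→South site, Bravo crew→Central site, Golf crew→East site, Delta crew→West site = 60 hours.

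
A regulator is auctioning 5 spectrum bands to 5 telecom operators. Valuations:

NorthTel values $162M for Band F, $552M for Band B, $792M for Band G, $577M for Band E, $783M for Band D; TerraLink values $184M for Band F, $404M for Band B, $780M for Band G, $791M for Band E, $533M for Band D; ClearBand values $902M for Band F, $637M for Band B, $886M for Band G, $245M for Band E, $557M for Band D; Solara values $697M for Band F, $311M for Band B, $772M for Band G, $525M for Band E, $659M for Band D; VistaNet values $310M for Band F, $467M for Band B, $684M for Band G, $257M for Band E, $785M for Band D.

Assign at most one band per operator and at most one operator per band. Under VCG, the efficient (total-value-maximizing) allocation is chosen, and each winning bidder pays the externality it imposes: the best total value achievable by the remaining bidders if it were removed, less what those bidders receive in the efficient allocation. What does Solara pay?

Efficient allocation: NorthTel→Band B ($552M), TerraLink→Band E ($791M), ClearBand→Band F ($902M), Solara→Band G ($772M), VistaNet→Band D ($785M); total welfare W = $3802M.
Solara receives Band G at value $772M, so the others get W − 772 = $3030M.
Without Solara: best allocation of the remaining 4 bidders over all 5 bands is NorthTel→Band G ($792M), TerraLink→Band E ($791M), ClearBand→Band F ($902M), VistaNet→Band D ($785M), total $3270M.
VCG payment = (others' best without Solara) − (others' welfare with Solara) = 3270 − 3030 = $240M.

Solara pays $240M.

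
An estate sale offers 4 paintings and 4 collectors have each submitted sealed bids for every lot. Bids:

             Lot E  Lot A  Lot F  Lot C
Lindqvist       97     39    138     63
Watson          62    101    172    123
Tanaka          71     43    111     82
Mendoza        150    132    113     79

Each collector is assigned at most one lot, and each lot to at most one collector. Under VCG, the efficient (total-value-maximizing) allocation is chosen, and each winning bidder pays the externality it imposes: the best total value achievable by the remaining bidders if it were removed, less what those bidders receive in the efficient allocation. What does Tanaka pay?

Efficient allocation: Lindqvist→Lot E ($97), Watson→Lot F ($172), Tanaka→Lot C ($82), Mendoza→Lot A ($132); total welfare W = $483.
Tanaka receives Lot C at value $82, so the others get W − 82 = $401.
Without Tanaka: best allocation of the remaining 3 bidders over all 4 lots is Lindqvist→Lot F ($138), Watson→Lot C ($123), Mendoza→Lot E ($150), total $411.
VCG payment = (others' best without Tanaka) − (others' welfare with Tanaka) = 411 − 401 = $10.

Tanaka pays $10.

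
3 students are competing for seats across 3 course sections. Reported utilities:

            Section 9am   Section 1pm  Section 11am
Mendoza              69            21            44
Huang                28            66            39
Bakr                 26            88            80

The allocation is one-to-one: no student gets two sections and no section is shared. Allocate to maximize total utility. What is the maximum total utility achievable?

Maximum total: 215 points

Treat this as an assignment problem: match each student to one section.
Optimal: Mendoza→Section 9am (69 points), Huang→Section 1pm (66 points), Bakr→Section 11am (80 points) — total 69+66+80 = 215 points.
Max-entry greedy (repeatedly take the single best remaining cell) gives 196 points, worse by 19.
Next-best assignment: Mendoza→Section 9am, Huang→Section 11am, Bakr→Section 1pm = 196 points.
Every other assignment is strictly worse.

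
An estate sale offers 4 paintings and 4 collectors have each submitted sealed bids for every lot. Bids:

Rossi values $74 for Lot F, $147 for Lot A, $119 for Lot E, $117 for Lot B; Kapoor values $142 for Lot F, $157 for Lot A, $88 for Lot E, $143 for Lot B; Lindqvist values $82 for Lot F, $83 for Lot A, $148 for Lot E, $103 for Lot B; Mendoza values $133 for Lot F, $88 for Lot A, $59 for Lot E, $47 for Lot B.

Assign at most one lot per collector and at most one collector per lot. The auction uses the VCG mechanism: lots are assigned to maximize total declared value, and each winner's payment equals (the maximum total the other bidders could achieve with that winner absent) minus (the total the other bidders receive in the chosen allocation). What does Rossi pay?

Rossi pays $14.

Efficient allocation: Rossi→Lot A ($147), Kapoor→Lot B ($143), Lindqvist→Lot E ($148), Mendoza→Lot F ($133); total welfare W = $571.
Rossi receives Lot A at value $147, so the others get W − 147 = $424.
Without Rossi: best allocation of the remaining 3 bidders over all 4 lots is Kapoor→Lot A ($157), Lindqvist→Lot E ($148), Mendoza→Lot F ($133), total $438.
VCG payment = (others' best without Rossi) − (others' welfare with Rossi) = 438 − 424 = $14.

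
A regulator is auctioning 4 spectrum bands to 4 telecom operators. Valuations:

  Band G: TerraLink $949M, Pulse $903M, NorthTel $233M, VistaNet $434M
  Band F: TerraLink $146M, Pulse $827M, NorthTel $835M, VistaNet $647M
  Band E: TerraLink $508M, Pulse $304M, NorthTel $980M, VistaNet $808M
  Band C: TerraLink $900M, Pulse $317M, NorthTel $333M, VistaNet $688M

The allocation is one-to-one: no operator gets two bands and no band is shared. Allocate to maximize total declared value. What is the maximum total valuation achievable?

Max total: $3446M

Treat this as an assignment problem: match each operator to one band.
Optimal: TerraLink→Band C ($900M), Pulse→Band G ($903M), NorthTel→Band F ($835M), VistaNet→Band E ($808M) — total 900+903+835+808 = $3446M.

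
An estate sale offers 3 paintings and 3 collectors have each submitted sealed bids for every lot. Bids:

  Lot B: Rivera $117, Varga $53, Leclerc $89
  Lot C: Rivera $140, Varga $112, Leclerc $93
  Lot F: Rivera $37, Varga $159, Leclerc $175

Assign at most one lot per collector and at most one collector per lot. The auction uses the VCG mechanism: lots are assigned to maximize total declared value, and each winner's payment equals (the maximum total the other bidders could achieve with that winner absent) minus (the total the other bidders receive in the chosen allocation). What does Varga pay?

Varga pays $23.

Efficient allocation: Rivera→Lot B ($117), Varga→Lot C ($112), Leclerc→Lot F ($175); total welfare W = $404.
Varga receives Lot C at value $112, so the others get W − 112 = $292.
Without Varga: best allocation of the remaining 2 bidders over all 3 lots is Rivera→Lot C ($140), Leclerc→Lot F ($175), total $315.
VCG payment = (others' best without Varga) − (others' welfare with Varga) = 315 − 292 = $23.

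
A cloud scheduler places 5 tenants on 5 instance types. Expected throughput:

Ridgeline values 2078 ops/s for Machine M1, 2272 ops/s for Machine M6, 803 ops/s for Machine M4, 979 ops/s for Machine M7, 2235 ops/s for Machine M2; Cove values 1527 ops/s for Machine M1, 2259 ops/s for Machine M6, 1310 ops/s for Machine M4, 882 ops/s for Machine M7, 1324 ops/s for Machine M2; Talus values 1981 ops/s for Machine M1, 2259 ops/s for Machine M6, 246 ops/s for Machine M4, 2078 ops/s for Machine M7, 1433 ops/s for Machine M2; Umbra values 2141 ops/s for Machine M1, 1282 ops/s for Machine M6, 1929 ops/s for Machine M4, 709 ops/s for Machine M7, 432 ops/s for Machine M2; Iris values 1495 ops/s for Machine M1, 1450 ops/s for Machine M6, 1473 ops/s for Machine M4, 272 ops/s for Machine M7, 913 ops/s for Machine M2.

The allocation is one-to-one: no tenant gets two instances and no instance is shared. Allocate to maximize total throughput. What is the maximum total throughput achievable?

Optimal: Ridgeline→Machine M2 (2235 ops/s), Cove→Machine M6 (2259 ops/s), Talus→Machine M7 (2078 ops/s), Umbra→Machine M1 (2141 ops/s), Iris→Machine M4 (1473 ops/s) — total 2235+2259+2078+2141+1473 = 10186 ops/s.
Column-greedy (each instance in turn goes to its best remaining tenant) gives 9288 ops/s, worse by 898.
Next-best assignment: Ridgeline→Machine M2, Cove→Machine M6, Talus→Machine M7, Umbra→Machine M4, Iris→Machine M1 = 9996 ops/s.

Max total: 10186 ops/s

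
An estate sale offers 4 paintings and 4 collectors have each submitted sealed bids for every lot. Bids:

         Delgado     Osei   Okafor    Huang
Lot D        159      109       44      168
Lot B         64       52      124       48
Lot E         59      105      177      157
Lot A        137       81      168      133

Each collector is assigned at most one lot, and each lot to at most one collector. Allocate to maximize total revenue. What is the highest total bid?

This is a one-to-one assignment (maximum-weight bipartite matching).
Optimal: Delgado→Lot D ($159), Osei→Lot B ($52), Okafor→Lot A ($168), Huang→Lot E ($157) — total 159+52+168+157 = $536.
Row-greedy (each collector in turn takes its best remaining lot) gives $480, worse by 56.
Next-best assignment: Delgado→Lot A, Osei→Lot B, Okafor→Lot E, Huang→Lot D = $534.

Maximum total: $536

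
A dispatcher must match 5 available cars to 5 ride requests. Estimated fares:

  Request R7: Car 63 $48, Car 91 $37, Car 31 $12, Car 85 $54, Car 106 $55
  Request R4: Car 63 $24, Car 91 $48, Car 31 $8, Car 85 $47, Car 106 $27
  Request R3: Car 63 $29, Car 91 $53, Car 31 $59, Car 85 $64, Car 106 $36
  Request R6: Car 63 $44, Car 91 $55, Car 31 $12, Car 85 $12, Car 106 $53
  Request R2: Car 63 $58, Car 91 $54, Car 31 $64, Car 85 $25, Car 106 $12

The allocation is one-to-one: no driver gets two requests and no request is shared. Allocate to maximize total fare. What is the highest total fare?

Maximum total: $277

Optimal: Car 63→Request R7 ($48), Car 91→Request R4 ($48), Car 31→Request R2 ($64), Car 85→Request R3 ($64), Car 106→Request R6 ($53) — total 48+48+64+64+53 = $277.
Column-greedy (each request in turn goes to its best remaining driver) gives $275, worse by 2.
Swapping Car 31↔Car 63 (Car 31→Request R7 $12, Car 63→Request R2 $58) loses 42.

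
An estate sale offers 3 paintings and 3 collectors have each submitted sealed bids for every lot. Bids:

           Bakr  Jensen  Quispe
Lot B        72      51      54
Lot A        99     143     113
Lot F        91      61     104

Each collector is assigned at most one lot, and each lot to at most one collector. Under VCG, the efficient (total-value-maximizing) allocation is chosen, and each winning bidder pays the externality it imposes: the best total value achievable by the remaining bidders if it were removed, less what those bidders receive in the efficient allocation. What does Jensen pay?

Efficient allocation: Bakr→Lot B ($72), Jensen→Lot A ($143), Quispe→Lot F ($104); total welfare W = $319.
Jensen receives Lot A at value $143, so the others get W − 143 = $176.
Without Jensen: best allocation of the remaining 2 bidders over all 3 lots is Bakr→Lot F ($91), Quispe→Lot A ($113), total $204.
VCG payment = (others' best without Jensen) − (others' welfare with Jensen) = 204 − 176 = $28.

Jensen pays $28.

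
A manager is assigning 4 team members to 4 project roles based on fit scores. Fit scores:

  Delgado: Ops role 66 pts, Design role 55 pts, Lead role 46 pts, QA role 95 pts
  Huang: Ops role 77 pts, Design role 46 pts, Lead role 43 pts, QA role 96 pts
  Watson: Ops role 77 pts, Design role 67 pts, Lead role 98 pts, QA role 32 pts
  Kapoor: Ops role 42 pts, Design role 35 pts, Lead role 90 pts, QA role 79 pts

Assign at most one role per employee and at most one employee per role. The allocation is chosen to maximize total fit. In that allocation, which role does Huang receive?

Huang receives Ops role.

This is a one-to-one assignment (maximum-weight bipartite matching).
Optimal: Delgado→QA role (95 pts), Huang→Ops role (77 pts), Watson→Design role (67 pts), Kapoor→Lead role (90 pts) — total 95+77+67+90 = 329 pts.
Row-greedy (each employee in turn takes its best remaining role) gives 305 pts, worse by 24.
Checked against all permutations: 329 pts is optimal.
Huang's own top role is QA role (96 pts), but forcing Huang→QA role and reassigning the rest optimally gives only 319 pts — worse by 10.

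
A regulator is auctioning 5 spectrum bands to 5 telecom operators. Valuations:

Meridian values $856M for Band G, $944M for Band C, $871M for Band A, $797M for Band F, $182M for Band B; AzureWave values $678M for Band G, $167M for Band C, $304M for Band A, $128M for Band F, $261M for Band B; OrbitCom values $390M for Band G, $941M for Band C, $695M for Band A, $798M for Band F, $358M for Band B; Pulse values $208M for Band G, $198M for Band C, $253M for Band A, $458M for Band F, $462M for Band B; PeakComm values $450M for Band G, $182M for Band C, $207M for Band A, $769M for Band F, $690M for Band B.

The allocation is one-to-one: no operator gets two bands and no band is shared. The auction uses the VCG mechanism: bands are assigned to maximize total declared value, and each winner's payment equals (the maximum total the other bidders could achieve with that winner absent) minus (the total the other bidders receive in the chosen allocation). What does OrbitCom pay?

Efficient allocation: Meridian→Band A ($871M), AzureWave→Band G ($678M), OrbitCom→Band C ($941M), Pulse→Band B ($462M), PeakComm→Band F ($769M); total welfare W = $3721M.
OrbitCom receives Band C at value $941M, so the others get W − 941 = $2780M.
Without OrbitCom: best allocation of the remaining 4 bidders over all 5 bands is Meridian→Band C ($944M), AzureWave→Band G ($678M), Pulse→Band B ($462M), PeakComm→Band F ($769M), total $2853M.
VCG payment = (others' best without OrbitCom) − (others' welfare with OrbitCom) = 2853 − 2780 = $73M.

OrbitCom pays $73M.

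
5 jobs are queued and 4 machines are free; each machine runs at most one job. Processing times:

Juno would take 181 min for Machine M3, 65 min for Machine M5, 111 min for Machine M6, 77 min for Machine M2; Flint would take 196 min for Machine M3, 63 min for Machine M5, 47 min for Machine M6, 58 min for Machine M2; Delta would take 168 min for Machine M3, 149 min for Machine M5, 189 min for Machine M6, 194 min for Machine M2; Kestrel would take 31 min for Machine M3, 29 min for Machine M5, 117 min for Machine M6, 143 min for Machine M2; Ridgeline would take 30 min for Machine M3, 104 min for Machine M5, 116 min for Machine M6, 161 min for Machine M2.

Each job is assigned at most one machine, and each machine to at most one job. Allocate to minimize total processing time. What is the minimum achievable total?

This is the linear assignment problem.
Optimal: Ridgeline→Machine M3 (30 min), Kestrel→Machine M5 (29 min), Flint→Machine M6 (47 min), Juno→Machine M2 (77 min) — total 30+29+47+77 = 183 min.
Swapping Flint↔Juno (Flint→Machine M2 58 min, Juno→Machine M6 111 min) adds 45.

Minimum total: 183 min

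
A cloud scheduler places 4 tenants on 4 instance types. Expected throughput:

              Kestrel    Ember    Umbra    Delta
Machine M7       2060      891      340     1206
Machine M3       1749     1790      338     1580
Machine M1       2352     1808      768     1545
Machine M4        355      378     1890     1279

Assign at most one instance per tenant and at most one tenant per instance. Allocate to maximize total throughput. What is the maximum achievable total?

Max total: 7338 ops/s

Optimal: Kestrel→Machine M7 (2060 ops/s), Ember→Machine M1 (1808 ops/s), Umbra→Machine M4 (1890 ops/s), Delta→Machine M3 (1580 ops/s) — total 2060+1808+1890+1580 = 7338 ops/s.
Column-greedy (each instance in turn goes to its best remaining tenant) gives 7285 ops/s, worse by 53.
Every other assignment is strictly worse.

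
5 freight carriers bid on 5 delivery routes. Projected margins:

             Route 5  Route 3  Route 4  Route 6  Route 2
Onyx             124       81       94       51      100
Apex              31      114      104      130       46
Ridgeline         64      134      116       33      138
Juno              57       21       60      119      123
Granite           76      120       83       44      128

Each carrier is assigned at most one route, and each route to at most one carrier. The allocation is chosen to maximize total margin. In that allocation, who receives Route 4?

Treat this as an assignment problem: match each carrier to one route.
Optimal: Onyx→Route 5 ($124k), Apex→Route 6 ($130k), Ridgeline→Route 4 ($116k), Juno→Route 2 ($123k), Granite→Route 3 ($120k) — total 124+130+116+123+120 = $613k.
Max-entry greedy (repeatedly take the single best remaining cell) gives $572k, worse by 41.
Swapping Onyx↔Ridgeline (Onyx→Route 4 $94k, Ridgeline→Route 5 $64k) loses 82.
Ridgeline's own top route is Route 2 ($138k), but forcing Ridgeline→Route 2 and reassigning the rest optimally gives only $605k — worse by 8.

Ridgeline receives Route 4.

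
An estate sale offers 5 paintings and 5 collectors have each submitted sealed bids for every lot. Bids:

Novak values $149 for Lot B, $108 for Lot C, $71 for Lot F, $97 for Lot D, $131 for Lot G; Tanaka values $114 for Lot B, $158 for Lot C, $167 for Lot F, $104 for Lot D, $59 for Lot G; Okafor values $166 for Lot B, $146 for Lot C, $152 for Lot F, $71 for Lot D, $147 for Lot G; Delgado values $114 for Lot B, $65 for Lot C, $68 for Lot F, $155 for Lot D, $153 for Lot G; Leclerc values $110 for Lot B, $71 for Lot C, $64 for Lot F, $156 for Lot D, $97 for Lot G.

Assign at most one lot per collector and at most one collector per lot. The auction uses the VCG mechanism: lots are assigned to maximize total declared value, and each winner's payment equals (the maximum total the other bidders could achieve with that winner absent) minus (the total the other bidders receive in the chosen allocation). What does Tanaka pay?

Efficient allocation: Novak→Lot B ($149), Tanaka→Lot F ($167), Okafor→Lot C ($146), Delgado→Lot G ($153), Leclerc→Lot D ($156); total welfare W = $771.
Tanaka receives Lot F at value $167, so the others get W − 167 = $604.
Without Tanaka: best allocation of the remaining 4 bidders over all 5 lots is Novak→Lot B ($149), Okafor→Lot F ($152), Delgado→Lot G ($153), Leclerc→Lot D ($156), total $610.
VCG payment = (others' best without Tanaka) − (others' welfare with Tanaka) = 610 − 604 = $6.

Tanaka pays $6.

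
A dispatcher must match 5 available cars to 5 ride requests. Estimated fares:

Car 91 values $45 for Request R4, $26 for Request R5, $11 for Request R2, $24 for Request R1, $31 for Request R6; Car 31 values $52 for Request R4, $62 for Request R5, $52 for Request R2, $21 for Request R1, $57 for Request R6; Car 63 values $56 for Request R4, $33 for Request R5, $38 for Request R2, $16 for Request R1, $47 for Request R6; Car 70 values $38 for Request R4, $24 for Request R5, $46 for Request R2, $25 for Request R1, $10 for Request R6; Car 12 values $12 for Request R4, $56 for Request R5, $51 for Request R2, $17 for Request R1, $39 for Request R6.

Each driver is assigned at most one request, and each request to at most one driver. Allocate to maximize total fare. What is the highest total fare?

Optimal: Car 91→Request R1 ($24), Car 31→Request R6 ($57), Car 63→Request R4 ($56), Car 70→Request R2 ($46), Car 12→Request R5 ($56) — total 24+57+56+46+56 = $239.
Column-greedy (each request in turn goes to its best remaining driver) gives $225, worse by 14.
Next-best assignment: Car 91→Request R4, Car 31→Request R5, Car 63→Request R6, Car 70→Request R1, Car 12→Request R2 = $230.

Max total: $239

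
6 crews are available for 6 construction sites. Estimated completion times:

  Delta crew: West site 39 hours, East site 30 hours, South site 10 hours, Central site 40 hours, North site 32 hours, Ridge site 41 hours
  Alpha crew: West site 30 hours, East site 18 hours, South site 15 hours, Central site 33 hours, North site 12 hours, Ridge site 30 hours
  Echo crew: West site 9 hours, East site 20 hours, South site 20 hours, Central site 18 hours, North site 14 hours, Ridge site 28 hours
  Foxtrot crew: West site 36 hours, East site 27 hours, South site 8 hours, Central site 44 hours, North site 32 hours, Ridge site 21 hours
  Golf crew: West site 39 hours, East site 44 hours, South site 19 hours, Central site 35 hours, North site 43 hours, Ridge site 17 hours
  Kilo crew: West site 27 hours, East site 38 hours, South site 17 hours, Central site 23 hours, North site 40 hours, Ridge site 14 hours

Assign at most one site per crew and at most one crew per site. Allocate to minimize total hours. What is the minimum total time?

Minimum total: 98 hours

This is a one-to-one assignment (minimum-cost bipartite matching).
Optimal: Delta crew→South site (10 hours), Alpha crew→North site (12 hours), Echo crew→West site (9 hours), Foxtrot crew→East site (27 hours), Golf crew→Ridge site (17 hours), Kilo crew→Central site (23 hours) — total 10+12+9+27+17+23 = 98 hours.
Row-greedy (each crew in turn takes its cheapest remaining site) gives 125 hours, worse by 27.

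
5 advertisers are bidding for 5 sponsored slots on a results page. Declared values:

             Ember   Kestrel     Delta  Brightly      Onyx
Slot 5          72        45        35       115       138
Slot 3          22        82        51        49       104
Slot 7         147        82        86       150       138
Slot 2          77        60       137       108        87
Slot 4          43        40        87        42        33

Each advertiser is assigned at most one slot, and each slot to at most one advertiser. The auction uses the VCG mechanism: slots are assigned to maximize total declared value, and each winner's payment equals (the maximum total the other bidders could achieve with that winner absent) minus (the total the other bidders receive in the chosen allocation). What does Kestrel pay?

Efficient allocation: Ember→Slot 7 ($147), Kestrel→Slot 3 ($82), Delta→Slot 4 ($87), Brightly→Slot 2 ($108), Onyx→Slot 5 ($138); total welfare W = $562.
Kestrel receives Slot 3 at value $82, so the others get W − 82 = $480.
Without Kestrel: best allocation of the remaining 4 bidders over all 5 slots is Ember→Slot 7 ($147), Delta→Slot 2 ($137), Brightly→Slot 5 ($115), Onyx→Slot 3 ($104), total $503.
VCG payment = (others' best without Kestrel) − (others' welfare with Kestrel) = 503 − 480 = $23.

Kestrel pays $23.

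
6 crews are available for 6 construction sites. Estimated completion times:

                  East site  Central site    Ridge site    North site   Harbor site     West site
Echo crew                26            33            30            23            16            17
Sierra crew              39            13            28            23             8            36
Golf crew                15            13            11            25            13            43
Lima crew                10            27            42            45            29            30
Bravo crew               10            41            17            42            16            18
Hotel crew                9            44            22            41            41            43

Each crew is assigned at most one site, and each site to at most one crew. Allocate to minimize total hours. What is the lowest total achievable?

Minimum total: 94 hours

Optimal: Echo crew→North site (23 hours), Sierra crew→Harbor site (8 hours), Golf crew→Central site (13 hours), Lima crew→East site (10 hours), Bravo crew→West site (18 hours), Hotel crew→Ridge site (22 hours) — total 23+8+13+10+18+22 = 94 hours.
Row-greedy (each crew in turn takes its cheapest remaining site) gives 109 hours, worse by 15.
Next-best assignment: Echo crew→North site, Sierra crew→Harbor site, Golf crew→Ridge site, Lima crew→Central site, Bravo crew→West site, Hotel crew→East site = 96 hours.
No other one-to-one assignment undercuts 94 hours.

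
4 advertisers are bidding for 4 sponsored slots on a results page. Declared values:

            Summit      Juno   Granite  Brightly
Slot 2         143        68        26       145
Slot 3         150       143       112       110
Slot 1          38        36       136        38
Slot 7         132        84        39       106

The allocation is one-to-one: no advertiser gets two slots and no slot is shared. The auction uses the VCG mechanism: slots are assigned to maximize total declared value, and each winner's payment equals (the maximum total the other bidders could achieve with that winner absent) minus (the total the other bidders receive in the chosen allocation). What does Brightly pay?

Efficient allocation: Summit→Slot 7 ($132), Juno→Slot 3 ($143), Granite→Slot 1 ($136), Brightly→Slot 2 ($145); total welfare W = $556.
Brightly receives Slot 2 at value $145, so the others get W − 145 = $411.
Without Brightly: best allocation of the remaining 3 bidders over all 4 slots is Summit→Slot 2 ($143), Juno→Slot 3 ($143), Granite→Slot 1 ($136), total $422.
VCG payment = (others' best without Brightly) − (others' welfare with Brightly) = 422 − 411 = $11.

Brightly pays $11.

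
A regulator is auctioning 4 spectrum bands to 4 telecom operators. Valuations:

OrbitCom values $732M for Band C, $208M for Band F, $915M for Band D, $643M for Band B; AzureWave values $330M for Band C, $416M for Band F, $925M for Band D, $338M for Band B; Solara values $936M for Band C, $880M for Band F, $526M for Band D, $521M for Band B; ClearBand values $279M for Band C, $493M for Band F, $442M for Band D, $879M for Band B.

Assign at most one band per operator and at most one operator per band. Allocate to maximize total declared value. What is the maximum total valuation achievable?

Max total: $3416M

Optimal: OrbitCom→Band C ($732M), AzureWave→Band D ($925M), Solara→Band F ($880M), ClearBand→Band B ($879M) — total 732+925+880+879 = $3416M.
Max-entry greedy (repeatedly take the single best remaining cell) gives $2948M, worse by 468.
Next-best assignment: OrbitCom→Band D, AzureWave→Band F, Solara→Band C, ClearBand→Band B = $3146M.
Every other assignment is strictly worse.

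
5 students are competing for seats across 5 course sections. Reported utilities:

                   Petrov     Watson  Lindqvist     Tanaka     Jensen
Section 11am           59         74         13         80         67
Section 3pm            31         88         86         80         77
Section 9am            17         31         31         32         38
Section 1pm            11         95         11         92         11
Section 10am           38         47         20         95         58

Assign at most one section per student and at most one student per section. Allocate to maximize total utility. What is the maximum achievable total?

Max total: 373 points

This is the linear assignment problem.
Optimal: Petrov→Section 11am (59 points), Watson→Section 1pm (95 points), Lindqvist→Section 3pm (86 points), Tanaka→Section 10am (95 points), Jensen→Section 9am (38 points) — total 59+95+86+95+38 = 373 points.
Column-greedy (each section in turn goes to its best remaining student) gives 237 points, worse by 136.
Next-best assignment: Petrov→Section 9am, Watson→Section 1pm, Lindqvist→Section 3pm, Tanaka→Section 10am, Jensen→Section 11am = 360 points.
Every other assignment is strictly worse.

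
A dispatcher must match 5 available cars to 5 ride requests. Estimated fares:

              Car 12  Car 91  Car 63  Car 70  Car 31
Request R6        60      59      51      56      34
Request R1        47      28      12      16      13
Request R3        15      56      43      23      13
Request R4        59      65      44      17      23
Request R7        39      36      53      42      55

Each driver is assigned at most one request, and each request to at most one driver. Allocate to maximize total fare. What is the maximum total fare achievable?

Max total: $266

Optimal: Car 12→Request R1 ($47), Car 91→Request R4 ($65), Car 63→Request R3 ($43), Car 70→Request R6 ($56), Car 31→Request R7 ($55) — total 47+65+43+56+55 = $266.
Row-greedy (each driver in turn takes its best remaining request) gives $214, worse by 52.
Next-best assignment: Car 12→Request R1, Car 91→Request R3, Car 63→Request R4, Car 70→Request R6, Car 31→Request R7 = $258.
Swapping Car 12↔Car 31 (Car 12→Request R7 $39, Car 31→Request R1 $13) loses 50.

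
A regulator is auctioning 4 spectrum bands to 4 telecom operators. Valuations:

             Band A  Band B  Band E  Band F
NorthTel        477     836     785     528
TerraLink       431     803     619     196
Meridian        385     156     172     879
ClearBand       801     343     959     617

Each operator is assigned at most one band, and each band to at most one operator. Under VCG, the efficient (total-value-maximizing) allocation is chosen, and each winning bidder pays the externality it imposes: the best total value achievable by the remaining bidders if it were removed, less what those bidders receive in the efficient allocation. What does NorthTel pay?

Efficient allocation: NorthTel→Band E ($785M), TerraLink→Band B ($803M), Meridian→Band F ($879M), ClearBand→Band A ($801M); total welfare W = $3268M.
NorthTel receives Band E at value $785M, so the others get W − 785 = $2483M.
Without NorthTel: best allocation of the remaining 3 bidders over all 4 bands is TerraLink→Band B ($803M), Meridian→Band F ($879M), ClearBand→Band E ($959M), total $2641M.
VCG payment = (others' best without NorthTel) − (others' welfare with NorthTel) = 2641 − 2483 = $158M.

NorthTel pays $158M.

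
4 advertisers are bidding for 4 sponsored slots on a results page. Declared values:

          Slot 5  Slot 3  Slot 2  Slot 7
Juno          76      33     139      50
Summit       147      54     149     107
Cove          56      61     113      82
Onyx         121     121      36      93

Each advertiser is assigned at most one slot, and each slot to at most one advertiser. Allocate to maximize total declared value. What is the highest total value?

Max total: $489

Optimal: Juno→Slot 2 ($139), Summit→Slot 5 ($147), Cove→Slot 7 ($82), Onyx→Slot 3 ($121) — total 139+147+82+121 = $489.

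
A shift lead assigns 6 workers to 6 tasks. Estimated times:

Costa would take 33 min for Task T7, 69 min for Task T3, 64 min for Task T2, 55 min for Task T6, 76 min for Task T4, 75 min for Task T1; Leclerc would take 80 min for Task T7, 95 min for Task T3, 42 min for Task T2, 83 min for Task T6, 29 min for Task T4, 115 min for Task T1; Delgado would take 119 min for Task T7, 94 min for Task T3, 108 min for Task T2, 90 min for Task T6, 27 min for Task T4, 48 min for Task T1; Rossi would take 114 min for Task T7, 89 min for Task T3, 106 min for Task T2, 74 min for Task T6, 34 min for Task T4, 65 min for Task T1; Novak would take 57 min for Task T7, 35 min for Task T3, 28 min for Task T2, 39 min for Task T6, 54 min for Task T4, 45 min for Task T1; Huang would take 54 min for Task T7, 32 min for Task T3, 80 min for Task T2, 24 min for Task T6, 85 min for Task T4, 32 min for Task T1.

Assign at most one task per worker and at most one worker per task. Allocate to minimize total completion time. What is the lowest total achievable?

Optimal: Costa→Task T7 (33 min), Leclerc→Task T2 (42 min), Delgado→Task T1 (48 min), Rossi→Task T4 (34 min), Novak→Task T3 (35 min), Huang→Task T6 (24 min) — total 33+42+48+34+35+24 = 216 min.
Row-greedy (each worker in turn takes its cheapest remaining task) gives 244 min, worse by 28.
Next-best assignment: Costa→Task T7, Leclerc→Task T2, Delgado→Task T4, Rossi→Task T1, Novak→Task T3, Huang→Task T6 = 226 min.

Minimum total: 216 min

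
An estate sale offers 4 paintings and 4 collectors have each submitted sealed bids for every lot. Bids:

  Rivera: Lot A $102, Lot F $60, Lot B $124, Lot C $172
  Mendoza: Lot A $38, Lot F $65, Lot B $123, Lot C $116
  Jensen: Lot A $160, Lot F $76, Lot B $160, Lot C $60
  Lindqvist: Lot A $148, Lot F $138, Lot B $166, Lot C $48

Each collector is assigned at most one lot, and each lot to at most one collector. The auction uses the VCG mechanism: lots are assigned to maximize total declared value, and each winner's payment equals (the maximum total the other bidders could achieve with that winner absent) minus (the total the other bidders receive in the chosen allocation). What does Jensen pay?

Jensen pays $10.

Efficient allocation: Rivera→Lot C ($172), Mendoza→Lot B ($123), Jensen→Lot A ($160), Lindqvist→Lot F ($138); total welfare W = $593.
Jensen receives Lot A at value $160, so the others get W − 160 = $433.
Without Jensen: best allocation of the remaining 3 bidders over all 4 lots is Rivera→Lot C ($172), Mendoza→Lot B ($123), Lindqvist→Lot A ($148), total $443.
VCG payment = (others' best without Jensen) − (others' welfare with Jensen) = 443 − 433 = $10.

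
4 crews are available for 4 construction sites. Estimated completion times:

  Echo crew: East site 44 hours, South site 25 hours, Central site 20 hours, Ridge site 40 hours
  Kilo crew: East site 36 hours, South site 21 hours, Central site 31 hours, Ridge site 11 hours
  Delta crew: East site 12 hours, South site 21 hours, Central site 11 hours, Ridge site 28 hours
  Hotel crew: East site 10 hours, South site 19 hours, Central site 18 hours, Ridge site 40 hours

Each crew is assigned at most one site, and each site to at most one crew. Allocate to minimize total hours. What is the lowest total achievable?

Optimal: Echo crew→South site (25 hours), Kilo crew→Ridge site (11 hours), Delta crew→Central site (11 hours), Hotel crew→East site (10 hours) — total 25+11+11+10 = 57 hours.
Row-greedy (each crew in turn takes its cheapest remaining site) gives 62 hours, worse by 5.
Next-best assignment: Echo crew→Central site, Kilo crew→Ridge site, Delta crew→East site, Hotel crew→South site = 62 hours.
No other one-to-one assignment undercuts 57 hours.

Minimum total: 57 hours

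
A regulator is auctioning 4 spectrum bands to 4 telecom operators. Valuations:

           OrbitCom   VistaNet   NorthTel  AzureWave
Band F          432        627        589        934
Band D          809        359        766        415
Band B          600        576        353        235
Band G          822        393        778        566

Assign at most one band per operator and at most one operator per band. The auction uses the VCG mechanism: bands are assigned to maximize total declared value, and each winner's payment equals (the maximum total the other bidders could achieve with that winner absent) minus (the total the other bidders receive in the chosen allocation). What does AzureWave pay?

AzureWave pays $51M.

Efficient allocation: OrbitCom→Band G ($822M), VistaNet→Band B ($576M), NorthTel→Band D ($766M), AzureWave→Band F ($934M); total welfare W = $3098M.
AzureWave receives Band F at value $934M, so the others get W − 934 = $2164M.
Without AzureWave: best allocation of the remaining 3 bidders over all 4 bands is OrbitCom→Band G ($822M), VistaNet→Band F ($627M), NorthTel→Band D ($766M), total $2215M.
VCG payment = (others' best without AzureWave) − (others' welfare with AzureWave) = 2215 − 2164 = $51M.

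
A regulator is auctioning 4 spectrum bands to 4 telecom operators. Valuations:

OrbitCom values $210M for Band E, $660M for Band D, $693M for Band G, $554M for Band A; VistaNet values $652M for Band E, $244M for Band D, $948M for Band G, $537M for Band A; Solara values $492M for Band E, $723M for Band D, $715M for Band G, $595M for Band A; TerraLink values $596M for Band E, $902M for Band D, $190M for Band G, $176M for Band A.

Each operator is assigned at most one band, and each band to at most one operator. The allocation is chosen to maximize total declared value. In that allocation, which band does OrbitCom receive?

OrbitCom receives Band A.

Treat this as an assignment problem: match each operator to one band.
Optimal: OrbitCom→Band A ($554M), VistaNet→Band G ($948M), Solara→Band E ($492M), TerraLink→Band D ($902M) — total 554+948+492+902 = $2896M.
Column-greedy (each band in turn goes to its best remaining operator) gives $2823M, worse by 73.
OrbitCom's own top band is Band G ($693M), but forcing OrbitCom→Band G and reassigning the rest optimally gives only $2842M — worse by 54.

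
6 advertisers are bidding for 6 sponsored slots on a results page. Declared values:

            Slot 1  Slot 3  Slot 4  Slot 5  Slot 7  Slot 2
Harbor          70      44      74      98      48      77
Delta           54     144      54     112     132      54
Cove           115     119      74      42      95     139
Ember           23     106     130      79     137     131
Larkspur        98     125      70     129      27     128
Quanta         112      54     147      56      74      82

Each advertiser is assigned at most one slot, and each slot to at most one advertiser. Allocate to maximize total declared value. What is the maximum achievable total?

Optimal: Harbor→Slot 5 ($98), Delta→Slot 3 ($144), Cove→Slot 1 ($115), Ember→Slot 7 ($137), Larkspur→Slot 2 ($128), Quanta→Slot 4 ($147) — total 98+144+115+137+128+147 = $769.
Next-best assignment: Harbor→Slot 1, Delta→Slot 3, Cove→Slot 2, Ember→Slot 7, Larkspur→Slot 5, Quanta→Slot 4 = $766.
Checked against all permutations: $769 is optimal.

Max total: $769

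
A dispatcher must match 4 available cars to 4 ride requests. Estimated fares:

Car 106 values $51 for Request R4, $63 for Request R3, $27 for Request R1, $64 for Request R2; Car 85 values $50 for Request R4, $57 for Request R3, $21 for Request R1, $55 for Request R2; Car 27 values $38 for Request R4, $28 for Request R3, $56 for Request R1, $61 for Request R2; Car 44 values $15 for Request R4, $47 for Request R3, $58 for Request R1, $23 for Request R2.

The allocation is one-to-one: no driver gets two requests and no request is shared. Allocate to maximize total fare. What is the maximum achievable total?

This is the linear assignment problem.
Optimal: Car 106→Request R3 ($63), Car 85→Request R4 ($50), Car 27→Request R2 ($61), Car 44→Request R1 ($58) — total 63+50+61+58 = $232.
Max-entry greedy (repeatedly take the single best remaining cell) gives $217, worse by 15.
Next-best assignment: Car 106→Request R4, Car 85→Request R3, Car 27→Request R2, Car 44→Request R1 = $227.
Every other assignment is strictly worse.

Max total: $232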